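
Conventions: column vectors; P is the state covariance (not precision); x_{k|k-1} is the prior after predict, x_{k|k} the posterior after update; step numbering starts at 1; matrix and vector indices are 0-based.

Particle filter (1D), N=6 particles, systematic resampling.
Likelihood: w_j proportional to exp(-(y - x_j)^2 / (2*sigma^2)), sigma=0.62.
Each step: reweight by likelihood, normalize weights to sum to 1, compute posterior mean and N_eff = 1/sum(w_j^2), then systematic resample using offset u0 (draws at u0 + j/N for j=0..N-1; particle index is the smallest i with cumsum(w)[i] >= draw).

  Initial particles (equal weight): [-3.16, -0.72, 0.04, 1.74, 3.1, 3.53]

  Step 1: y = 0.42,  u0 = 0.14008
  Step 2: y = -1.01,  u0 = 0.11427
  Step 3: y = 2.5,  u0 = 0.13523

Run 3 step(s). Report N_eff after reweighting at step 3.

step 1: w=[0.0000, 0.1651, 0.7420, 0.0928, 0.0001, 0.0000]  mean=0.0726  Neff=1.7053  idx=[1, 2, 2, 2, 2, 3]
step 2: w=[0.4846, 0.1288, 0.1288, 0.1288, 0.1288, 0.0000]  mean=-0.3282  Neff=3.3198  idx=[0, 0, 0, 2, 3, 4]
step 3: w=[0.0012, 0.0012, 0.0012, 0.3321, 0.3321, 0.3321]  mean=0.0372  Neff=3.0219  idx=[3, 3, 4, 4, 5, 5]

N_eff = 3.0219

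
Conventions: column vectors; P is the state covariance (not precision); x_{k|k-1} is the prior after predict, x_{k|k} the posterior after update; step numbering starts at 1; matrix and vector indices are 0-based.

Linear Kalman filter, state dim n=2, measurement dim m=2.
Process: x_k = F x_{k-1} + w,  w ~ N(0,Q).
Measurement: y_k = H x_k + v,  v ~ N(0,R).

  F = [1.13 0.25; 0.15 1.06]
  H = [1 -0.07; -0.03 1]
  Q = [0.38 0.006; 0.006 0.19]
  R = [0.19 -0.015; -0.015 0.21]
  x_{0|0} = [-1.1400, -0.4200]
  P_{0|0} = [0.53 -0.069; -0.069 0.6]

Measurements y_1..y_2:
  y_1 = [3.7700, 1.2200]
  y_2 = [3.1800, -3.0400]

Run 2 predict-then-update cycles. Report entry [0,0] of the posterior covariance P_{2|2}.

P_post[0,0] = 0.1437

step 1: x^-=[-1.3932, -0.6162]  P^-=[1.0553 0.1696; 0.1696 0.8541]  S=[1.2257 0.0635; 0.0635 1.0549]  K=[0.8471 0.0798; 0.0480 0.8020]  nu=[5.1201, 1.7944]  x^+=[3.0873, 1.0688]  P^+=[0.1604 0.0089; 0.0089 0.1680]
step 2: x^-=[3.7558, 1.5960]  P^-=[0.6003 0.0886; 0.0886 0.3851]  S=[0.7798 0.0288; 0.0288 0.5904]  K=[0.7588 0.0825; 0.0552 0.6452]  nu=[-0.4641, -4.5233]  x^+=[3.0303, -1.3480]  P^+=[0.1437 0.0103; 0.0103 0.1350]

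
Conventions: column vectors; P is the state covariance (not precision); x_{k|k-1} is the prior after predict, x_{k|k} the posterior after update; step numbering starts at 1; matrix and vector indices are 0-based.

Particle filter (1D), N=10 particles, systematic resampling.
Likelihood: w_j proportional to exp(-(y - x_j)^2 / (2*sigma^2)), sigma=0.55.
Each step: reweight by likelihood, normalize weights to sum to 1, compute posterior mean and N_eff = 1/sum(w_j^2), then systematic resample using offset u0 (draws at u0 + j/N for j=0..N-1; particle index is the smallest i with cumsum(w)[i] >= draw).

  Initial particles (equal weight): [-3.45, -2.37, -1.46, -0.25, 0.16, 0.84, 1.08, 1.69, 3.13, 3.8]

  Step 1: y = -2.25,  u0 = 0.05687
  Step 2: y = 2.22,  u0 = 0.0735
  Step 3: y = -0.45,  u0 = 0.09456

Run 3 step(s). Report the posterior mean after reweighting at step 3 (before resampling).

post_mean = -1.4600

step 1: w=[0.0649, 0.6843, 0.2498, 0.0009, 0.0000, 0.0000, 0.0000, 0.0000, 0.0000, 0.0000]  mean=-2.2106  Neff=1.8694  idx=[0, 1, 1, 1, 1, 1, 1, 2, 2, 2]
step 2: w=[0.0000, 0.0000, 0.0000, 0.0000, 0.0000, 0.0000, 0.0000, 0.3333, 0.3333, 0.3333]  mean=-1.4600  Neff=3.0000  idx=[7, 7, 7, 8, 8, 8, 9, 9, 9, 9]
step 3: w=[0.1000, 0.1000, 0.1000, 0.1000, 0.1000, 0.1000, 0.1000, 0.1000, 0.1000, 0.1000]  mean=-1.4600  Neff=10.0000  idx=[0, 1, 2, 3, 4, 5, 6, 7, 8, 9]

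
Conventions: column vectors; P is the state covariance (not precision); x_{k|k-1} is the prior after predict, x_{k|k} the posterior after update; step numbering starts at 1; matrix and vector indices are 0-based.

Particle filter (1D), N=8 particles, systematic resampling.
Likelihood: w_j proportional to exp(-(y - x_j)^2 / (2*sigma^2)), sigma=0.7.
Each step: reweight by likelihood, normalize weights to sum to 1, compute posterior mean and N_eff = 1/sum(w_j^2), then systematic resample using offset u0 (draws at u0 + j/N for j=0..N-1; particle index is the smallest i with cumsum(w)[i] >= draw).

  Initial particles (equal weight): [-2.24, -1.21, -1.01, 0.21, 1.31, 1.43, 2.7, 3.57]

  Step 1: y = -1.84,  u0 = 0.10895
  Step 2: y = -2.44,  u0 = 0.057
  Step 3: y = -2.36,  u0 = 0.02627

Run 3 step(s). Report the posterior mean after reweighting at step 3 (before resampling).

step 1: w=[0.4194, 0.3293, 0.2445, 0.0068, 0.0000, 0.0000, 0.0000, 0.0000]  mean=-1.5834  Neff=2.9056  idx=[0, 0, 0, 1, 1, 1, 2, 2]
step 2: w=[0.2547, 0.2547, 0.2547, 0.0567, 0.0567, 0.0567, 0.0329, 0.0329]  mean=-1.9839  Neff=4.8440  idx=[0, 0, 1, 1, 2, 2, 3, 5]
step 3: w=[0.1532, 0.1532, 0.1532, 0.1532, 0.1532, 0.1532, 0.0403, 0.0403]  mean=-2.1569  Neff=6.9388  idx=[0, 0, 1, 2, 3, 4, 5, 5]

post_mean = -2.1569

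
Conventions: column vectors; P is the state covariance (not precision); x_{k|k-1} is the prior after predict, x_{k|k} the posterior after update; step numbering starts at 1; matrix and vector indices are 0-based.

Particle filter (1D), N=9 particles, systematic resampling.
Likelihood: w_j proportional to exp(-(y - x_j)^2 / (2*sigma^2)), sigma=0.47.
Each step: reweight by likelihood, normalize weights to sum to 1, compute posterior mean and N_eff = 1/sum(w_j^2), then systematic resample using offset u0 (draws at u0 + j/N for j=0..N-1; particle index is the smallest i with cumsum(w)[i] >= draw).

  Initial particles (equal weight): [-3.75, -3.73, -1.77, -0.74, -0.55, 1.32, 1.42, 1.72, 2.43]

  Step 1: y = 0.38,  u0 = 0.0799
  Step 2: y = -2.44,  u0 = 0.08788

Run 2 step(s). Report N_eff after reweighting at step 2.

N_eff = 2.3678

step 1: w=[0.0000, 0.0000, 0.0001, 0.1333, 0.3218, 0.3085, 0.1971, 0.0391, 0.0002]  mean=0.4790  Neff=3.8933  idx=[3, 4, 4, 4, 5, 5, 5, 6, 7]
step 2: w=[0.6095, 0.1302, 0.1302, 0.1302, 0.0000, 0.0000, 0.0000, 0.0000, 0.0000]  mean=-0.6658  Neff=2.3678  idx=[0, 0, 0, 0, 0, 1, 2, 2, 3]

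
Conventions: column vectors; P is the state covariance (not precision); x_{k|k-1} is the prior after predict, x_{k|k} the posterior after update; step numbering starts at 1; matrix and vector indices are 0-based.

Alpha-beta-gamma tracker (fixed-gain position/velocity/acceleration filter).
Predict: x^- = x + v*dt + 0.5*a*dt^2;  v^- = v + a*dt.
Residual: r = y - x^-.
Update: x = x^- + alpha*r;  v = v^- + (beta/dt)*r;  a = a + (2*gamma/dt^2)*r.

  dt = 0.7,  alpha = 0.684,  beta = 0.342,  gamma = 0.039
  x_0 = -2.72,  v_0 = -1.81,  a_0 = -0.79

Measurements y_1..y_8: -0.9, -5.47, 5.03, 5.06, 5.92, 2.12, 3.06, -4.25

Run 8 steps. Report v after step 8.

step 1: x_pred=-4.1806  r=3.2806  x^+=-1.9367  v^+=-0.7602  a^+=-0.2678
step 2: x_pred=-2.5344  r=-2.9356  x^+=-4.5424  v^+=-2.3819  a^+=-0.7351
step 3: x_pred=-6.3898  r=11.4198  x^+=1.4213  v^+=2.6829  a^+=1.0828
step 4: x_pred=3.5647  r=1.4953  x^+=4.5875  v^+=4.1714  a^+=1.3208
step 5: x_pred=7.8311  r=-1.9111  x^+=6.5239  v^+=4.1623  a^+=1.0166
step 6: x_pred=9.6866  r=-7.5666  x^+=4.5110  v^+=1.1771  a^+=-0.1879
step 7: x_pred=5.2890  r=-2.2290  x^+=3.7644  v^+=-0.0434  a^+=-0.5427
step 8: x_pred=3.6010  r=-7.8510  x^+=-1.7691  v^+=-4.2591  a^+=-1.7925

v_post = -4.2591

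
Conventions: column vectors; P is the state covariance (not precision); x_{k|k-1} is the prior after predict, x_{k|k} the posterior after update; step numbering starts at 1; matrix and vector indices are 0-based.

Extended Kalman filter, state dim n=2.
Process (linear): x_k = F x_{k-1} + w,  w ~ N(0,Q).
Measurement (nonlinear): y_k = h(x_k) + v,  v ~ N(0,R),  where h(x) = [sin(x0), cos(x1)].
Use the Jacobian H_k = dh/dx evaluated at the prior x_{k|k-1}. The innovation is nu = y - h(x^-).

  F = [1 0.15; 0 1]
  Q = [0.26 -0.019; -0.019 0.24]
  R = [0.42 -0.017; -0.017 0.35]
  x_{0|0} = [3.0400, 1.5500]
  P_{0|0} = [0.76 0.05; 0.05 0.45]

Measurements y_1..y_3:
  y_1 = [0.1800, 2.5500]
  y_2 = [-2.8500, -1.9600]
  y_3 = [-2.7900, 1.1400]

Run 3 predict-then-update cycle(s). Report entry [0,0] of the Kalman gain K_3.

step 1: x^-=[3.2725, 1.5500]  P^-=[1.0451 0.0985; 0.0985 0.6900]  H_jac=[-0.9914 0.0000; 0.0000 -0.9998]  S=[1.4473 0.0806; 0.0806 1.0397]  K=[-0.7137 -0.0394; -0.0306 -0.6611]  nu=[0.3105, 2.5292]  x^+=[2.9513, -0.1317]  P^+=[0.3017 0.0016; 0.0016 0.2309]
step 2: x^-=[2.9316, -0.1317]  P^-=[0.5674 0.0173; 0.0173 0.4709]  H_jac=[-0.9780 0.0000; 0.0000 0.1313]  S=[0.9627 -0.0192; -0.0192 0.3581]  K=[-0.5769 -0.0246; -0.0141 0.1719]  nu=[-3.0585, -2.9513]  x^+=[4.7686, -0.5957]  P^+=[0.2473 0.0091; 0.0091 0.4601]
step 3: x^-=[4.6793, -0.5957]  P^-=[0.5204 0.0591; 0.0591 0.7001]  H_jac=[-0.0331 0.0000; 0.0000 0.5611]  S=[0.4206 -0.0181; -0.0181 0.5704]  K=[-0.0385 0.0569; 0.0250 0.6894]  nu=[-1.7905, 0.3122]  x^+=[4.7660, -0.4252]  P^+=[0.5178 0.0366; 0.0366 0.4293]

K[0,0] = -0.0385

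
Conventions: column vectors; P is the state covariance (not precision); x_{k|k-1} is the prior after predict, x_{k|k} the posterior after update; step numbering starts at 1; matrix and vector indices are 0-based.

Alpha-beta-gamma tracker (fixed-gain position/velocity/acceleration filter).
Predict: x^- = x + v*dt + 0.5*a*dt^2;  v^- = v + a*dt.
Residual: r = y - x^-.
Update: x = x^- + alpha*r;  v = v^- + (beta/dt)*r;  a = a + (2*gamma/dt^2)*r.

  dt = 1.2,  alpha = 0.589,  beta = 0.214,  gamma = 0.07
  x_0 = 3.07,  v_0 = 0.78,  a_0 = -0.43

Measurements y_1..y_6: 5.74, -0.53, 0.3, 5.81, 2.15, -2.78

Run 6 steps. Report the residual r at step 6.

step 1: x_pred=3.6964  r=2.0436  x^+=4.9001  v^+=0.6284  a^+=-0.2313
step 2: x_pred=5.4877  r=-6.0177  x^+=1.9433  v^+=-0.7223  a^+=-0.8164
step 3: x_pred=0.4887  r=-0.1887  x^+=0.3776  v^+=-1.7356  a^+=-0.8347
step 4: x_pred=-2.3061  r=8.1161  x^+=2.4743  v^+=-1.2899  a^+=-0.0456
step 5: x_pred=0.8936  r=1.2564  x^+=1.6336  v^+=-1.1206  a^+=0.0765
step 6: x_pred=0.3440  r=-3.1240  x^+=-1.4960  v^+=-1.5859  a^+=-0.2272

resid = -3.1240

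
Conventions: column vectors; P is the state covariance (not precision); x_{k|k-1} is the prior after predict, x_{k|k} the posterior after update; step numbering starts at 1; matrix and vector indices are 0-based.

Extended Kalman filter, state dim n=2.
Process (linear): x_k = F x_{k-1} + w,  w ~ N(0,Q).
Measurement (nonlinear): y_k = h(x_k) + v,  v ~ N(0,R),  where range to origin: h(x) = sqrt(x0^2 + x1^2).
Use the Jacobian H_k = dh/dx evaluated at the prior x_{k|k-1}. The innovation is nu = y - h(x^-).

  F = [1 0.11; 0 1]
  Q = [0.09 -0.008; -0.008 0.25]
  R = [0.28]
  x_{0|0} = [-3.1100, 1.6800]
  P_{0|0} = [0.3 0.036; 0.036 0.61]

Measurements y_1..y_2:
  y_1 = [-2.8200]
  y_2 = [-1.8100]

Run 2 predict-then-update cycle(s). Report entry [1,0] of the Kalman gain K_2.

step 1: x^-=[-2.9252, 1.6800]  P^-=[0.4053 0.0951; 0.0951 0.8600]  H_jac=[-0.8672 0.4980]  S=[0.7159]  K=[-0.4248; 0.4831]  nu=[-6.1933]  x^+=[-0.2946, -1.3117]  P^+=[0.2761 0.2420; 0.2420 0.6929]
step 2: x^-=[-0.4388, -1.3117]  P^-=[0.4278 0.3102; 0.3102 0.9429]  H_jac=[-0.3173 -0.9483]  S=[1.3578]  K=[-0.3166; -0.7311]  nu=[-3.1932]  x^+=[0.5722, 1.0228]  P^+=[0.2916 -0.0041; -0.0041 0.2172]

K[1,0] = -0.7311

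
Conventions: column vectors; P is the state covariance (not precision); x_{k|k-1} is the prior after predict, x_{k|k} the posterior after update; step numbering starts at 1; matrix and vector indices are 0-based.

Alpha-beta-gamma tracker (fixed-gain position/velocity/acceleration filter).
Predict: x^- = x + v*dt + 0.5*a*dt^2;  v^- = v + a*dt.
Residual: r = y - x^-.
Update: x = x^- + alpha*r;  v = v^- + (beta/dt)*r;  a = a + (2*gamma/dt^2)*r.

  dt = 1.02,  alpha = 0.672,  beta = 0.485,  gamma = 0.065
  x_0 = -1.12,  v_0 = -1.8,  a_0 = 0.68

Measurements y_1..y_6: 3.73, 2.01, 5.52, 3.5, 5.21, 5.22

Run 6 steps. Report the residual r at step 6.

resid = -1.7807

step 1: x_pred=-2.6023  r=6.3323  x^+=1.6530  v^+=1.9045  a^+=1.4712
step 2: x_pred=4.3610  r=-2.3510  x^+=2.7811  v^+=2.2873  a^+=1.1775
step 3: x_pred=5.7267  r=-0.2067  x^+=5.5878  v^+=3.3901  a^+=1.1516
step 4: x_pred=9.6447  r=-6.1447  x^+=5.5155  v^+=1.6430  a^+=0.3838
step 5: x_pred=7.3910  r=-2.1810  x^+=5.9254  v^+=0.9975  a^+=0.1113
step 6: x_pred=7.0007  r=-1.7807  x^+=5.8041  v^+=0.2643  a^+=-0.1112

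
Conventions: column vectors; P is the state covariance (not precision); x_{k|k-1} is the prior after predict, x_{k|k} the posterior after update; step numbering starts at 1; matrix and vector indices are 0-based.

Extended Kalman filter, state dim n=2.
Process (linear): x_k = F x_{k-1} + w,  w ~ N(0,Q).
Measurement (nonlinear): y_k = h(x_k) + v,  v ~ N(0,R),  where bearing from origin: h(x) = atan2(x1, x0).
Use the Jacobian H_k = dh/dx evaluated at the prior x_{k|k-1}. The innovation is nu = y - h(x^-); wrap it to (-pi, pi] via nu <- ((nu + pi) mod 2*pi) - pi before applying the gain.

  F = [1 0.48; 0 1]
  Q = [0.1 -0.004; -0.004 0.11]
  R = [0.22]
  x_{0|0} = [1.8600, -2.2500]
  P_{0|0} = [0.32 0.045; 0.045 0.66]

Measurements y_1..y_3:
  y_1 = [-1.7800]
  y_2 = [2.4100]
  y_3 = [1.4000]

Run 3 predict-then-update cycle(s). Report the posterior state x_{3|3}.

x_post = [-4.3215, -2.7145]

step 1: x^-=[0.7800, -2.2500]  P^-=[0.6153 0.3578; 0.3578 0.7700]  H_jac=[0.3968 0.1375]  S=[0.3705]  K=[0.7918; 0.6691]  nu=[-0.5429]  x^+=[0.3501, -2.6132]  P^+=[0.3830 0.1615; 0.1615 0.6042]
step 2: x^-=[-0.9042, -2.6132]  P^-=[0.7773 0.4475; 0.4475 0.7142]  H_jac=[0.3418 -0.1182]  S=[0.2846]  K=[0.7474; 0.2407]  nu=[-1.9693]  x^+=[-2.3761, -3.0872]  P^+=[0.6183 0.3963; 0.3963 0.6977]
step 3: x^-=[-3.8580, -3.0872]  P^-=[1.2595 0.7272; 0.7272 0.8077]  H_jac=[0.1264 -0.1580]  S=[0.2312]  K=[0.1918; -0.1543]  nu=[-2.4165]  x^+=[-4.3215, -2.7145]  P^+=[1.2510 0.7341; 0.7341 0.8022]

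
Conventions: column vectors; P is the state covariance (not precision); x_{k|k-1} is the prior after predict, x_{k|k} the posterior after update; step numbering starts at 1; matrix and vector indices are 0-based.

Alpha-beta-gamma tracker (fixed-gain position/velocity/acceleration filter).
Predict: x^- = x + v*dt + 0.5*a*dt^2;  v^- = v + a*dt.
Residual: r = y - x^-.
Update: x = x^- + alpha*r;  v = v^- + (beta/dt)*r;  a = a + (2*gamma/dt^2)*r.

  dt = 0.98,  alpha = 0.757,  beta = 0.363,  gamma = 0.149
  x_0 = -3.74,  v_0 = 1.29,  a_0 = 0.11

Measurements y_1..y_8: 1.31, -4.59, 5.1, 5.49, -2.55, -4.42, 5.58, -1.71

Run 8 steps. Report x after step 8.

step 1: x_pred=-2.4230  r=3.7330  x^+=0.4029  v^+=2.7805  a^+=1.2683
step 2: x_pred=3.7368  r=-8.3268  x^+=-2.5666  v^+=0.9391  a^+=-1.3154
step 3: x_pred=-2.2779  r=7.3779  x^+=3.3072  v^+=2.3829  a^+=0.9739
step 4: x_pred=6.1100  r=-0.6200  x^+=5.6407  v^+=3.1076  a^+=0.7815
step 5: x_pred=9.0613  r=-11.6113  x^+=0.2716  v^+=-0.4275  a^+=-2.8214
step 6: x_pred=-1.5022  r=-2.9178  x^+=-3.7110  v^+=-4.2732  a^+=-3.7267
step 7: x_pred=-9.6883  r=15.2683  x^+=1.8698  v^+=-2.2699  a^+=1.0108
step 8: x_pred=0.1307  r=-1.8407  x^+=-1.2627  v^+=-1.9611  a^+=0.4397

x_post = -1.2627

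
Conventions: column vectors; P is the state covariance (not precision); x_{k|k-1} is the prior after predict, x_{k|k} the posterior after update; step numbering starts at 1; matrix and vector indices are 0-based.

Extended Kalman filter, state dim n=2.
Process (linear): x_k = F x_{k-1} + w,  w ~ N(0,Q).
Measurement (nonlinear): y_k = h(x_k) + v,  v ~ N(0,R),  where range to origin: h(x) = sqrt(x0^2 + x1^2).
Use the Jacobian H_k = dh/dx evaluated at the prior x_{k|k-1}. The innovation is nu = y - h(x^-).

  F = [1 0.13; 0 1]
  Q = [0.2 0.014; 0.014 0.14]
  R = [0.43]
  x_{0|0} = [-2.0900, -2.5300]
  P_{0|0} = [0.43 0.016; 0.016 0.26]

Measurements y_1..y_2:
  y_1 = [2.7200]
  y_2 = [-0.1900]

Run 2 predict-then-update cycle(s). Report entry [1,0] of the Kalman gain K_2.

K[1,0] = -0.2990

step 1: x^-=[-2.4189, -2.5300]  P^-=[0.6386 0.0638; 0.0638 0.4000]  H_jac=[-0.6911 -0.7228]  S=[1.0077]  K=[-0.4837; -0.3307]  nu=[-0.7803]  x^+=[-2.0415, -2.2720]  P^+=[0.4028 -0.0974; -0.0974 0.2898]
step 2: x^-=[-2.3368, -2.2720]  P^-=[0.5824 -0.0457; -0.0457 0.4298]  H_jac=[-0.7170 -0.6971]  S=[0.8926]  K=[-0.4321; -0.2990]  nu=[-3.4493]  x^+=[-0.8463, -1.2407]  P^+=[0.4157 -0.1610; -0.1610 0.3500]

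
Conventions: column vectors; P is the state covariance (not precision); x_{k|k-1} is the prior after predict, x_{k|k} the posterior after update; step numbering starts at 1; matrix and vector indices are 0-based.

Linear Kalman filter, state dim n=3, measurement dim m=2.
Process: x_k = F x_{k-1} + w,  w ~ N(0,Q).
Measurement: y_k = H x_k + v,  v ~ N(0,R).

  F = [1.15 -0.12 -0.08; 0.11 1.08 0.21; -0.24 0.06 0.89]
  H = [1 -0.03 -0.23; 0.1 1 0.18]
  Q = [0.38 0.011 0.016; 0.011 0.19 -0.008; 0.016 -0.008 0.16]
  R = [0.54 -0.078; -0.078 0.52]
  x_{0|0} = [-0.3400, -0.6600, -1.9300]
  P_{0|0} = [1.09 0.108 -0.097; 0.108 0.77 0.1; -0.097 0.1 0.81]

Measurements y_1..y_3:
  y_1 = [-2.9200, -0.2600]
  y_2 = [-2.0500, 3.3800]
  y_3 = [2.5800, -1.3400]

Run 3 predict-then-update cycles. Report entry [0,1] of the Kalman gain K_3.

step 1: x^-=[-0.1574, -1.1555, -1.6757]  P^-=[1.8278 0.1345 -0.4498; 0.1345 1.2036 0.2300; -0.4498 0.2300 0.9162]  S=[2.6193 0.0400; 0.0400 1.8650]  K=[0.7341 0.1109; 0.0070 0.6746; -0.2578 0.1932]  nu=[-3.1827, 1.2129]  x^+=[-2.3591, -0.3597, -0.6211]  P^+=[0.3869 -0.0385 0.0013; -0.0385 0.3543 -0.0014; 0.0013 -0.0014 0.6765]
step 2: x^-=[-2.6202, -0.7784, -0.0081]  P^-=[0.9114 -0.0442 -0.1438; -0.0442 0.6281 0.1397; -0.1438 0.1397 0.7199]  S=[1.5608 -0.1350; -0.1350 1.2168]  K=[0.6134 0.0854; -0.0150 0.5316; -0.1845 0.1890]  nu=[0.5449, 4.4219]  x^+=[-1.9084, 1.5639, 0.7269]  P^+=[0.3295 -0.0412 0.0268; -0.0412 0.2818 -0.0005; 0.0268 -0.0005 0.6138]
step 3: x^-=[-2.4405, 1.6317, 1.1988]  P^-=[0.8302 -0.0385 -0.0967; -0.0385 0.5410 0.1275; -0.0967 0.1275 0.6559]  S=[1.4539 -0.1220; -0.1220 1.1252]  K=[0.5945 0.0885; -0.0162 0.4960; -0.1568 0.1926]  nu=[5.3451, -2.9435]  x^+=[0.4767, 0.0852, -0.2061]  P^+=[0.3203 -0.0381 0.0319; -0.0381 0.2618 0.0064; 0.0319 0.0064 0.5711]

K[0,1] = 0.0885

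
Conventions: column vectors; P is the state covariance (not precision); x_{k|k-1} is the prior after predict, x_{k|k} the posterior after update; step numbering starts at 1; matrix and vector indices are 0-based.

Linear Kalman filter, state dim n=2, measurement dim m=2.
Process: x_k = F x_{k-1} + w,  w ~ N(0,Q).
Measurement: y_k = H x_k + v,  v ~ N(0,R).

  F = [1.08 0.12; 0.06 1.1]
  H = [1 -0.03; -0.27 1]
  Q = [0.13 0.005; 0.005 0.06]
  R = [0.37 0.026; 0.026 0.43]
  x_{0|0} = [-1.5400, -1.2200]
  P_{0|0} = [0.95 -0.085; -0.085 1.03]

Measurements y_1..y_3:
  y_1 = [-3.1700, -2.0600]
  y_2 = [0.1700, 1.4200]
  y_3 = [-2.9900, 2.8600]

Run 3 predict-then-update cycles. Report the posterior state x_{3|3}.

x_post = [-2.2790, 0.3769]

step 1: x^-=[-1.8096, -1.4344]  P^-=[1.2309 0.1009; 0.1009 1.2985]  S=[1.5960 -0.2435; -0.2435 1.7637]  K=[0.7654 -0.0255; 0.1520 0.7418]  nu=[-1.4034, -1.1142]  x^+=[-2.8554, -2.4742]  P^+=[0.2851 0.0859; 0.0859 0.3461]
step 2: x^-=[-3.3808, -2.8930]  P^-=[0.4898 0.1719; 0.1719 0.4912]  S=[0.8500 0.0523; 0.0523 0.8641]  K=[0.5695 0.0114; 0.1538 0.5054]  nu=[3.4640, 3.4002]  x^+=[-1.3692, -0.6417]  P^+=[0.2133 0.0773; 0.0773 0.2422]
step 3: x^-=[-1.5558, -0.7881]  P^-=[0.4024 0.1432; 0.1432 0.3640]  S=[0.7641 0.0508; 0.0508 0.7460]  K=[0.5202 0.0109; 0.1448 0.4263]  nu=[-1.4579, 3.2280]  x^+=[-2.2790, 0.3769]  P^+=[0.1949 0.0708; 0.0708 0.2062]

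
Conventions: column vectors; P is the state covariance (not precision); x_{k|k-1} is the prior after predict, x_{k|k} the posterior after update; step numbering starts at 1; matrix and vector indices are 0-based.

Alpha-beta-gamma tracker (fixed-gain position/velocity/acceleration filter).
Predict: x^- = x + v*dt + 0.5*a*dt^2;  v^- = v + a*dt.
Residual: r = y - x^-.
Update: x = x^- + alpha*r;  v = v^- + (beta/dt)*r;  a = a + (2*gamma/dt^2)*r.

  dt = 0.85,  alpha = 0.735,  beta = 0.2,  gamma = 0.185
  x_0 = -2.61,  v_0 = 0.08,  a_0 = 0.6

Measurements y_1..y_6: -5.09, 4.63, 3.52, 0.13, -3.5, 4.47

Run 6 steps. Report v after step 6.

step 1: x_pred=-2.3252  r=-2.7648  x^+=-4.3573  v^+=-0.0605  a^+=-0.8159
step 2: x_pred=-4.7035  r=9.3335  x^+=2.1566  v^+=1.4421  a^+=3.9639
step 3: x_pred=4.8144  r=-1.2944  x^+=3.8630  v^+=4.5069  a^+=3.3011
step 4: x_pred=8.8864  r=-8.7564  x^+=2.4504  v^+=5.2525  a^+=-1.1832
step 5: x_pred=6.4876  r=-9.9876  x^+=-0.8533  v^+=1.8968  a^+=-6.2979
step 6: x_pred=-1.5162  r=5.9862  x^+=2.8837  v^+=-2.0480  a^+=-3.2324

v_post = -2.0480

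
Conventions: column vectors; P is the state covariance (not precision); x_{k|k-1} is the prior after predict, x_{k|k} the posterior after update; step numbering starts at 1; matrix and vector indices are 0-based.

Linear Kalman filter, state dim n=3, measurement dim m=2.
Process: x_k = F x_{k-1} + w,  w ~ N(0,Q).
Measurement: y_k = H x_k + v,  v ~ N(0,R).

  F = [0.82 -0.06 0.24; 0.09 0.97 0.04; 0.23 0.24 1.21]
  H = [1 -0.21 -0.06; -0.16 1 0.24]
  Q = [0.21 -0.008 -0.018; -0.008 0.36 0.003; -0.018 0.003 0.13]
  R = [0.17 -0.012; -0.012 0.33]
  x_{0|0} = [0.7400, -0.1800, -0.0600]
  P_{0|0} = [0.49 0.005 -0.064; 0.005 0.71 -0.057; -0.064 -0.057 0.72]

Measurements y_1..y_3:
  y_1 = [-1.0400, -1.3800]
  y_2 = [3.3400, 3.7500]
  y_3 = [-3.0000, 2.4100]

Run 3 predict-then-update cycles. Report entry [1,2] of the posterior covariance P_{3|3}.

P_post[1,2] = -0.2023

step 1: x^-=[0.6032, -0.1104, 0.0544]  P^-=[0.5595 -0.0189 0.2080; -0.0189 1.0291 0.1395; 0.2080 0.1395 1.1828]  S=[0.7656 -0.3177; -0.3177 1.4986]  K=[0.7713 0.1245; -0.0251 0.7058; 0.2727 0.3181]  nu=[-1.6631, -1.1861]  x^+=[-0.8272, -0.9059, -0.7765]  P^+=[0.1418 0.0362 0.0764; 0.0362 0.2709 -0.1331; 0.0764 -0.1331 1.0293]
step 2: x^-=[-0.8103, -0.9842, -1.3473]  P^-=[0.3959 -0.0014 0.3923; -0.0014 0.6143 -0.0208; 0.3923 -0.0208 1.6293]  S=[0.5519 -0.1290; -0.1290 1.0086]  K=[0.7032 0.1191; -0.0956 0.5921; 0.6319 0.3856]  nu=[3.8628, 4.9279]  x^+=[2.4930, 1.5645, 2.9939]  P^+=[0.1304 0.0168 0.1455; 0.0168 0.2411 -0.1743; 0.1455 -0.1743 1.3218]
step 3: x^-=[2.6689, 1.8616, 4.5715]  P^-=[0.4353 -0.0187 0.5451; -0.0187 0.5804 -0.0591; 0.5451 -0.0591 2.0677]  S=[0.5793 -0.1100; -0.1100 0.9764]  K=[0.7256 0.1253; -0.1285 0.5685; 0.8341 0.4524]  nu=[-5.0037, -0.1218]  x^+=[-0.9768, 2.4356, 0.3427]  P^+=[0.1350 0.0094 0.1868; 0.0094 0.2392 -0.2023; 0.1868 -0.2023 1.5479]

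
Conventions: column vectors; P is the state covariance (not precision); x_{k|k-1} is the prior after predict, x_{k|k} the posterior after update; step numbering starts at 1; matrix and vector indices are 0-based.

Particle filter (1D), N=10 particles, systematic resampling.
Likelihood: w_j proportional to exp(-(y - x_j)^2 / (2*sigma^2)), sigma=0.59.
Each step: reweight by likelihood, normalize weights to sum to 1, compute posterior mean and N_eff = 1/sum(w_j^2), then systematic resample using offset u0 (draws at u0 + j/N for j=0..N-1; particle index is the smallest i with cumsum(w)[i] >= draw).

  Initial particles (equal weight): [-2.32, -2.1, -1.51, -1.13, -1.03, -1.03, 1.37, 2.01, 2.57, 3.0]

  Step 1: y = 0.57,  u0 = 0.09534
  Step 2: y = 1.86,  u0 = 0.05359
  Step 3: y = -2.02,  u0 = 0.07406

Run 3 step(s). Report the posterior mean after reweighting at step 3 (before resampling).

post_mean = 1.3700

step 1: w=[0.0000, 0.0001, 0.0038, 0.0302, 0.0485, 0.0485, 0.7648, 0.0976, 0.0061, 0.0004]  mean=1.1208  Neff=1.6664  idx=[5, 6, 6, 6, 6, 6, 6, 6, 6, 8]
step 2: w=[0.0000, 0.1151, 0.1151, 0.1151, 0.1151, 0.1151, 0.1151, 0.1151, 0.1151, 0.0788]  mean=1.4646  Neff=8.9059  idx=[1, 2, 3, 4, 4, 5, 6, 7, 8, 9]
step 3: w=[0.1111, 0.1111, 0.1111, 0.1111, 0.1111, 0.1111, 0.1111, 0.1111, 0.1111, 0.0000]  mean=1.3700  Neff=9.0000  idx=[0, 1, 2, 3, 4, 5, 6, 6, 7, 8]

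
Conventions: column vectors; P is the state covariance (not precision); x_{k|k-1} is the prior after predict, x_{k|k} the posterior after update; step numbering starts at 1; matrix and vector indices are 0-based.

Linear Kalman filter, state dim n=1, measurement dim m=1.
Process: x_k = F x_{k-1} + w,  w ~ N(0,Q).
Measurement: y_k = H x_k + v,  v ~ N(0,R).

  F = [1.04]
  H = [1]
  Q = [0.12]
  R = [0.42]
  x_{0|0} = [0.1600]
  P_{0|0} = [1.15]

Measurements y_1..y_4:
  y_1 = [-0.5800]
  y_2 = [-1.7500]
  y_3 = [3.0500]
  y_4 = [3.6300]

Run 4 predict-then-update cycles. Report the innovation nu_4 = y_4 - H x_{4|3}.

step 1: x^-=[0.1664]  P^-=[1.3638]  S=[1.7838]  K=[0.7646]  nu=[-0.7464]  x^+=[-0.4043]  P^+=[0.3211]
step 2: x^-=[-0.4204]  P^-=[0.4673]  S=[0.8873]  K=[0.5267]  nu=[-1.3296]  x^+=[-1.1207]  P^+=[0.2212]
step 3: x^-=[-1.1655]  P^-=[0.3592]  S=[0.7792]  K=[0.4610]  nu=[4.2155]  x^+=[0.7779]  P^+=[0.1936]
step 4: x^-=[0.8090]  P^-=[0.3294]  S=[0.7494]  K=[0.4396]  nu=[2.8210]  x^+=[2.0491]  P^+=[0.1846]

innov = [2.8210]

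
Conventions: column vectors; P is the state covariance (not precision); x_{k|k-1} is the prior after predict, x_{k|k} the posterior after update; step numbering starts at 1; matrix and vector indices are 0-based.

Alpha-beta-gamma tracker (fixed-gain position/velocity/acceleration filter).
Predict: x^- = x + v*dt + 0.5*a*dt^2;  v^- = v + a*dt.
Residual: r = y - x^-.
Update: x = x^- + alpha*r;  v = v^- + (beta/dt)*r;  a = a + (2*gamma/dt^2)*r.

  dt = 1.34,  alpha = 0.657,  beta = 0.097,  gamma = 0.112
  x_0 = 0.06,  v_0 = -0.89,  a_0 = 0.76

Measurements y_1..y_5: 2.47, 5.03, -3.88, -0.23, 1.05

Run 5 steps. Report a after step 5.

step 1: x_pred=-0.4503  r=2.9203  x^+=1.4683  v^+=0.3398  a^+=1.1243
step 2: x_pred=2.9331  r=2.0969  x^+=4.3108  v^+=1.9982  a^+=1.3859
step 3: x_pred=8.2325  r=-12.1125  x^+=0.2746  v^+=2.9784  a^+=-0.1251
step 4: x_pred=4.1534  r=-4.3834  x^+=1.2735  v^+=2.4935  a^+=-0.6720
step 5: x_pred=4.0114  r=-2.9614  x^+=2.0658  v^+=1.3787  a^+=-1.0414

a_post = -1.0414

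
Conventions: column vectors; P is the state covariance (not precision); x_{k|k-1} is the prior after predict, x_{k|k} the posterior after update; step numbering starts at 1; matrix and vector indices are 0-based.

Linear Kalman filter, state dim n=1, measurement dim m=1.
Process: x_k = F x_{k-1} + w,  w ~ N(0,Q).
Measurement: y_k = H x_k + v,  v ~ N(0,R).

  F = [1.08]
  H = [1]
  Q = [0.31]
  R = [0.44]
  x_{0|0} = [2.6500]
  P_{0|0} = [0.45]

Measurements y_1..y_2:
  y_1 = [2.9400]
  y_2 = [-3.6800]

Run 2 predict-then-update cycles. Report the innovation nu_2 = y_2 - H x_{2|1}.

step 1: x^-=[2.8620]  P^-=[0.8349]  S=[1.2749]  K=[0.6549]  nu=[0.0780]  x^+=[2.9131]  P^+=[0.2881]
step 2: x^-=[3.1461]  P^-=[0.6461]  S=[1.0861]  K=[0.5949]  nu=[-6.8261]  x^+=[-0.9146]  P^+=[0.2617]

innov = [-6.8261]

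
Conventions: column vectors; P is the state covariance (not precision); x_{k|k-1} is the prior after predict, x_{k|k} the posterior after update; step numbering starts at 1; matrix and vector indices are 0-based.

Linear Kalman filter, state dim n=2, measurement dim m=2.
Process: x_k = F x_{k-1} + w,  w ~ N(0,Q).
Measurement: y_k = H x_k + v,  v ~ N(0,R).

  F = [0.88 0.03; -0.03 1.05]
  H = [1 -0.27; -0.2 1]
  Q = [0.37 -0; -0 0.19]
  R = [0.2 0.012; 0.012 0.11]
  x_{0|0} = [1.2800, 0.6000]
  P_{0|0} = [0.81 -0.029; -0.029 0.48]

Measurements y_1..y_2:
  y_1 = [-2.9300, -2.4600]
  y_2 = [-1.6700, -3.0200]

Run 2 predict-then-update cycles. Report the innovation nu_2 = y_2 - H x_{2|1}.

step 1: x^-=[1.1444, 0.5916]  P^-=[0.9962 -0.0330; -0.0330 0.7218]  S=[1.2666 -0.4169; -0.4169 0.8848]  K=[0.8369 0.1319; 0.1077 0.8739]  nu=[-3.9147, -2.8227]  x^+=[-2.5040, -2.2971]  P^+=[0.1856 0.0617; 0.0617 0.1098]
step 2: x^-=[-2.2725, -2.3368]  P^-=[0.5171 0.0555; 0.0555 0.3073]  S=[0.7095 -0.1159; -0.1159 0.4158]  K=[0.7217 0.0859; 0.0813 0.7351]  nu=[-0.0285, -1.1377]  x^+=[-2.3907, -3.1754]  P^+=[0.1588 0.0499; 0.0499 0.0918]

innov = [-0.0285, -1.1377]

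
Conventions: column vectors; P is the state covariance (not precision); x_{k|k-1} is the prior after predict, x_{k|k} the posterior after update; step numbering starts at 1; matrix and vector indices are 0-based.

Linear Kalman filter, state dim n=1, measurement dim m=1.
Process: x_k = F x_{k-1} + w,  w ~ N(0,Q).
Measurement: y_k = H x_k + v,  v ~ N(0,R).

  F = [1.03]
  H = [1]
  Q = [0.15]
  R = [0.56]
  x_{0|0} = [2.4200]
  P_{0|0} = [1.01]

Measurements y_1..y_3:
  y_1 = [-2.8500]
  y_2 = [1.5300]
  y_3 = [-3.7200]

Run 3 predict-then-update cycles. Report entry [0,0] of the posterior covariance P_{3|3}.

P_post[0,0] = 0.2484

step 1: x^-=[2.4926]  P^-=[1.2215]  S=[1.7815]  K=[0.6857]  nu=[-5.3426]  x^+=[-1.1706]  P^+=[0.3840]
step 2: x^-=[-1.2057]  P^-=[0.5574]  S=[1.1174]  K=[0.4988]  nu=[2.7357]  x^+=[0.1589]  P^+=[0.2793]
step 3: x^-=[0.1637]  P^-=[0.4463]  S=[1.0063]  K=[0.4435]  nu=[-3.8837]  x^+=[-1.5589]  P^+=[0.2484]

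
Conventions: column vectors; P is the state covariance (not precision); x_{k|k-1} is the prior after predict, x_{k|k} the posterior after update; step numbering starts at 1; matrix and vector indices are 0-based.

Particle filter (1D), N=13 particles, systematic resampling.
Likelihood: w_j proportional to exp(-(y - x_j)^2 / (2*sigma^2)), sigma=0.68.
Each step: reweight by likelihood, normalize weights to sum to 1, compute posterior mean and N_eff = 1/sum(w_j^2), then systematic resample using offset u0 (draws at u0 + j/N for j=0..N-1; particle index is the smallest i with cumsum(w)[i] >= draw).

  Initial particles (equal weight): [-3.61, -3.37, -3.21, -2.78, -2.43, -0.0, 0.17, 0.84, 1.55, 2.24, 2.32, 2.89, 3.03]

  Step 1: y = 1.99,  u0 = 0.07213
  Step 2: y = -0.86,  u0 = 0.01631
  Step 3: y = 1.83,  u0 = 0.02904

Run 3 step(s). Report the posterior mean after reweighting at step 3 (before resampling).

step 1: w=[0.0000, 0.0000, 0.0000, 0.0000, 0.0000, 0.0038, 0.0076, 0.0657, 0.2227, 0.2566, 0.2440, 0.1143, 0.0852]  mean=2.1313  Neff=5.0075  idx=[7, 8, 8, 9, 9, 9, 9, 10, 10, 10, 11, 12, 12]
step 2: w=[0.9181, 0.0391, 0.0391, 0.0006, 0.0006, 0.0006, 0.0006, 0.0004, 0.0004, 0.0004, 0.0000, 0.0000, 0.0000]  mean=0.9008  Neff=1.1822  idx=[0, 0, 0, 0, 0, 0, 0, 0, 0, 0, 0, 0, 1]
step 3: w=[0.0683, 0.0683, 0.0683, 0.0683, 0.0683, 0.0683, 0.0683, 0.0683, 0.0683, 0.0683, 0.0683, 0.0683, 0.1810]  mean=0.9685  Neff=11.2806  idx=[0, 1, 2, 3, 4, 6, 7, 8, 9, 10, 11, 12, 12]

post_mean = 0.9685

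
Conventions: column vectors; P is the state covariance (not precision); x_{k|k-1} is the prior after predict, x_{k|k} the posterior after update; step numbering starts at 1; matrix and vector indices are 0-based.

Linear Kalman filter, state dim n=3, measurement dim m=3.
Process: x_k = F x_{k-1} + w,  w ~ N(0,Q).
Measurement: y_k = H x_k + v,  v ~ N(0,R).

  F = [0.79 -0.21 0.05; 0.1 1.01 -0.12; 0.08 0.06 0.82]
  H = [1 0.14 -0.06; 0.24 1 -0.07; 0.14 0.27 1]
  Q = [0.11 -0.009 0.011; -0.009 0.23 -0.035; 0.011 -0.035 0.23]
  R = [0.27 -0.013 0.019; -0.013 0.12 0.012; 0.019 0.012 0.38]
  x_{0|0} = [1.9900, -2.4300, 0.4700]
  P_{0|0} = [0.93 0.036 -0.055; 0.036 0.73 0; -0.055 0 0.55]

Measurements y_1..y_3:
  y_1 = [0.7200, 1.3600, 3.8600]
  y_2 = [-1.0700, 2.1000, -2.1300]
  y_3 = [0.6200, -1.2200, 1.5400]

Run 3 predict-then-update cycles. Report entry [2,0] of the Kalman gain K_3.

step 1: x^-=[2.1059, -2.3117, 0.3988]  P^-=[0.7077 -0.0608 0.0484; -0.0608 1.0005 -0.0383; 0.0484 -0.0383 0.6015]  S=[0.9773 0.2352 0.1454; 0.2352 1.1388 0.2249; 0.1454 0.2249 1.0566]  K=[0.7222 -0.0639 0.0382; -0.1364 0.8882 0.0411; -0.0421 -0.1719 0.6083]  nu=[-1.0383, 3.1942, 3.7905]  x^+=[1.2969, 0.8226, 2.1993]  P^+=[0.2066 -0.0651 0.0161; -0.0651 0.1244 -0.0008; 0.0161 -0.0008 0.2263]
step 2: x^-=[0.9617, 0.6966, 1.9565]  P^-=[0.2679 -0.0725 0.0404; -0.0725 0.3489 -0.0532; 0.0404 -0.0532 0.3853]  S=[0.5219 0.0271 0.0591; 0.0271 0.4575 0.0305; 0.0591 0.0305 0.7731]  K=[0.4875 -0.0557 0.0404; -0.0794 0.7363 0.0169; -0.0277 -0.1855 0.4966]  nu=[-2.0119, 1.3095, -4.4093]  x^+=[-0.2703, 1.7459, -0.4202]  P^+=[0.1404 -0.0451 0.0165; -0.0451 0.0999 -0.0069; 0.0165 -0.0069 0.1855]
step 3: x^-=[-0.6012, 1.7867, -0.2614]  P^-=[0.2189 -0.0572 0.0367; -0.0572 0.3282 -0.0545; 0.0367 -0.0545 0.3570]  S=[0.4771 0.0285 0.0537; 0.0285 0.4415 0.0263; 0.0537 0.0263 0.7418]  K=[0.4357 -0.0470 0.0401; -0.0617 0.7241 0.0141; -0.0264 -0.1867 0.4769]  nu=[0.9554, -2.8807, 1.4032]  x^+=[0.0068, -0.3384, 0.9204]  P^+=[0.1256 -0.0398 0.0161; -0.0398 0.0969 -0.0077; 0.0161 -0.0077 0.1783]

K[2,0] = -0.0264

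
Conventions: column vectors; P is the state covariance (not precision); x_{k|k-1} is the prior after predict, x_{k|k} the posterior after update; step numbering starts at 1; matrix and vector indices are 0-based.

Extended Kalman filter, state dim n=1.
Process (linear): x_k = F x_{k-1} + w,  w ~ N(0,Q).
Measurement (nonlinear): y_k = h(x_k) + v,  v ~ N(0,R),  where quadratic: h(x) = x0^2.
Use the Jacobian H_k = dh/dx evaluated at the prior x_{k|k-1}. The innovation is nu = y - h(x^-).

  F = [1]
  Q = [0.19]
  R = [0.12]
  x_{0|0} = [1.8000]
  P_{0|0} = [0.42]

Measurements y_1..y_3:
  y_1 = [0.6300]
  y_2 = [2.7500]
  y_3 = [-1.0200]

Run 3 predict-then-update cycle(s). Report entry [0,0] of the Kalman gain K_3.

step 1: x^-=[1.8000]  P^-=[0.6100]  H_jac=[3.6000]  S=[8.0256]  K=[0.2736]  nu=[-2.6100]  x^+=[1.0858]  P^+=[0.0091]
step 2: x^-=[1.0858]  P^-=[0.1991]  H_jac=[2.1717]  S=[1.0591]  K=[0.4083]  nu=[1.5710]  x^+=[1.7273]  P^+=[0.0226]
step 3: x^-=[1.7273]  P^-=[0.2126]  H_jac=[3.4545]  S=[2.6566]  K=[0.2764]  nu=[-4.0034]  x^+=[0.6207]  P^+=[0.0096]

K[0,0] = 0.2764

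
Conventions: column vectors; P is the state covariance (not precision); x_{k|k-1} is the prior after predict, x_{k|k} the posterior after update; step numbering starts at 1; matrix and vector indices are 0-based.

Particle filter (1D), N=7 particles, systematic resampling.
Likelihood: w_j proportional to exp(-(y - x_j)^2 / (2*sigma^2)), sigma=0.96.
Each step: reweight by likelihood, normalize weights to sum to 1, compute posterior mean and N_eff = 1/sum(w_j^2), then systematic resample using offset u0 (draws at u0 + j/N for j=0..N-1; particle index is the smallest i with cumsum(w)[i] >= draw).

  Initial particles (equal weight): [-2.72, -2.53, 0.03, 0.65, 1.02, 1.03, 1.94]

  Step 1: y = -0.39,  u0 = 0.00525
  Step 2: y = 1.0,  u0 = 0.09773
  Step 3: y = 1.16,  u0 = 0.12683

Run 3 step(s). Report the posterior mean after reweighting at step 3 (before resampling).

step 1: w=[0.0226, 0.0358, 0.3903, 0.2388, 0.1461, 0.1438, 0.0226]  mean=0.3559  Neff=3.9417  idx=[0, 2, 2, 2, 3, 4, 5]
step 2: w=[0.0001, 0.1267, 0.1267, 0.1267, 0.1976, 0.2111, 0.2110]  mean=0.5722  Neff=5.6718  idx=[1, 2, 4, 4, 5, 6, 6]
step 3: w=[0.0876, 0.0876, 0.1521, 0.1521, 0.1733, 0.1736, 0.1736]  mean=0.7374  Neff=6.5812  idx=[1, 2, 3, 4, 5, 6, 6]

post_mean = 0.7374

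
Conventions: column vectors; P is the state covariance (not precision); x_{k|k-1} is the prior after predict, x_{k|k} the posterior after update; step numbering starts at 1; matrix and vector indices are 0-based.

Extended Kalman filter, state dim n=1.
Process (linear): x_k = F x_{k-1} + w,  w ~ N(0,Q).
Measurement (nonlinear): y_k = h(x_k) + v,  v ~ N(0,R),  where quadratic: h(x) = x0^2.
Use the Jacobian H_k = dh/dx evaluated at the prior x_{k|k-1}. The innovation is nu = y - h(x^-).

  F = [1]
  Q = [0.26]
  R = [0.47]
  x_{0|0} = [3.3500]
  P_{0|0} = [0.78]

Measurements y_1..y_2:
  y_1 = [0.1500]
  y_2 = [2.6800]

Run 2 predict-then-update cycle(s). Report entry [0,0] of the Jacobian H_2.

step 1: x^-=[3.3500]  P^-=[1.0400]  H_jac=[6.7000]  S=[47.1556]  K=[0.1478]  nu=[-11.0725]  x^+=[1.7139]  P^+=[0.0104]
step 2: x^-=[1.7139]  P^-=[0.2704]  H_jac=[3.4277]  S=[3.6466]  K=[0.2541]  nu=[-0.2573]  x^+=[1.6485]  P^+=[0.0348]

H_jac[0,0] = 3.4277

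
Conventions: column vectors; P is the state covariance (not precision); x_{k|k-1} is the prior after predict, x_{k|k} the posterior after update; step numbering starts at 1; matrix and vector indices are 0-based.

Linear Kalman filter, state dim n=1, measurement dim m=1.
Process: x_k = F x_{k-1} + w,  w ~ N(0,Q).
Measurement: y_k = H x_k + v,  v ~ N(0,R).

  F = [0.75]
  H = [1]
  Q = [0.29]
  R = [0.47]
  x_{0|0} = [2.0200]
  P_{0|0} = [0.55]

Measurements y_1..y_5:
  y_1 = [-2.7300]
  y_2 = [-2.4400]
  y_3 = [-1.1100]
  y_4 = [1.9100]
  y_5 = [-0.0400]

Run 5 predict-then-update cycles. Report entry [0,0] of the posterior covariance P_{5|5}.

step 1: x^-=[1.5150]  P^-=[0.5994]  S=[1.0694]  K=[0.5605]  nu=[-4.2450]  x^+=[-0.8643]  P^+=[0.2634]
step 2: x^-=[-0.6482]  P^-=[0.4382]  S=[0.9082]  K=[0.4825]  nu=[-1.7918]  x^+=[-1.5127]  P^+=[0.2268]
step 3: x^-=[-1.1345]  P^-=[0.4176]  S=[0.8876]  K=[0.4705]  nu=[0.0245]  x^+=[-1.1230]  P^+=[0.2211]
step 4: x^-=[-0.8422]  P^-=[0.4144]  S=[0.8844]  K=[0.4686]  nu=[2.7522]  x^+=[0.4473]  P^+=[0.2202]
step 5: x^-=[0.3355]  P^-=[0.4139]  S=[0.8839]  K=[0.4682]  nu=[-0.3755]  x^+=[0.1597]  P^+=[0.2201]

P_post[0,0] = 0.2201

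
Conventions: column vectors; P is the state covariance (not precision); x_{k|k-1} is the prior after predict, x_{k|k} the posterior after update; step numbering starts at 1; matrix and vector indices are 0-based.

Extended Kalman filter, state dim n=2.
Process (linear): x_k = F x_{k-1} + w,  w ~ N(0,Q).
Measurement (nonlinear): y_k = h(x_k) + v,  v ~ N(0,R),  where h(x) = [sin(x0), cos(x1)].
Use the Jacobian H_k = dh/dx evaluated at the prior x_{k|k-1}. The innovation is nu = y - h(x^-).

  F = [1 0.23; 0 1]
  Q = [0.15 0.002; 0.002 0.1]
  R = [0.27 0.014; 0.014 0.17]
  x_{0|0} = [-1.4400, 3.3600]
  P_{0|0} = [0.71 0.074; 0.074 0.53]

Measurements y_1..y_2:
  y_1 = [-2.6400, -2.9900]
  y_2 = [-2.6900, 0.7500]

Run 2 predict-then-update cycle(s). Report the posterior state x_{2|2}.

x_post = [-1.1797, 1.0522]

step 1: x^-=[-0.6672, 3.3600]  P^-=[0.9221 0.1979; 0.1979 0.6300]  H_jac=[0.7856 0.0000; 0.0000 0.2167]  S=[0.8390 0.0477; 0.0477 0.1996]  K=[0.8628 0.0087; 0.1484 0.6485]  nu=[-2.0212, -2.0138]  x^+=[-2.4287, 1.7540]  P^+=[0.2967 0.0626; 0.0626 0.5184]
step 2: x^-=[-2.0253, 1.7540]  P^-=[0.5029 0.1838; 0.1838 0.6184]  H_jac=[-0.4390 0.0000; 0.0000 -0.9833]  S=[0.3669 0.0933; 0.0933 0.7679]  K=[-0.5591 -0.1674; -0.0191 -0.7895]  nu=[-1.7915, 0.9322]  x^+=[-1.1797, 1.0522]  P^+=[0.3492 0.0369; 0.0369 0.1368]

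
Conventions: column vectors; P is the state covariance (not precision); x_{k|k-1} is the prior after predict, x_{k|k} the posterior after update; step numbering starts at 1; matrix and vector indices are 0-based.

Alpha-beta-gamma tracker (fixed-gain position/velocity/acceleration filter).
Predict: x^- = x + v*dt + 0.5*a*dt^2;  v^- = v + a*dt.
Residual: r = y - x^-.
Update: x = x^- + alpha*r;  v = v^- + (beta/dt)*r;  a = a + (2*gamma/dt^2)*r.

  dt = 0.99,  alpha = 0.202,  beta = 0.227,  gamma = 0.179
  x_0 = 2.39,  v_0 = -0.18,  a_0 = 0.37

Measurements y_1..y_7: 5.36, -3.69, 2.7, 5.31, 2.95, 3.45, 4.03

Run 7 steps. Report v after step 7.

step 1: x_pred=2.3931  r=2.9669  x^+=2.9924  v^+=0.8666  a^+=1.4537
step 2: x_pred=4.5627  r=-8.2527  x^+=2.8957  v^+=0.4135  a^+=-1.5608
step 3: x_pred=2.5402  r=0.1598  x^+=2.5725  v^+=-1.0950  a^+=-1.5024
step 4: x_pred=0.7521  r=4.5579  x^+=1.6728  v^+=-1.5373  a^+=0.1625
step 5: x_pred=0.2305  r=2.7195  x^+=0.7798  v^+=-0.7529  a^+=1.1558
step 6: x_pred=0.6009  r=2.8491  x^+=1.1764  v^+=1.0447  a^+=2.1965
step 7: x_pred=3.2870  r=0.7430  x^+=3.4371  v^+=3.3896  a^+=2.4679

v_post = 3.3896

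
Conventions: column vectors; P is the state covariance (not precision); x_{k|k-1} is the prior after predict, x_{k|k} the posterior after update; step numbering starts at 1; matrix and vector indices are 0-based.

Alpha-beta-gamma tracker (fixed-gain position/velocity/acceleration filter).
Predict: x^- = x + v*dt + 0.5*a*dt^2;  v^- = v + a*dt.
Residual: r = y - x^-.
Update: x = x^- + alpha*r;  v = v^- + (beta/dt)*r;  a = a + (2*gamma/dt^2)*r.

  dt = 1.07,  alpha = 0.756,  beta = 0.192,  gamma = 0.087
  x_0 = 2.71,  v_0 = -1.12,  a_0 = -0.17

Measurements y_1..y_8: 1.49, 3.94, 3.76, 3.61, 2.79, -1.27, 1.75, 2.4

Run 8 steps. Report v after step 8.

v_post = -0.0894

step 1: x_pred=1.4143  r=0.0757  x^+=1.4715  v^+=-1.2883  a^+=-0.1585
step 2: x_pred=0.0023  r=3.9377  x^+=2.9792  v^+=-0.7513  a^+=0.4400
step 3: x_pred=2.4271  r=1.3329  x^+=3.4348  v^+=-0.0414  a^+=0.6425
step 4: x_pred=3.7583  r=-0.1483  x^+=3.6462  v^+=0.6195  a^+=0.6200
step 5: x_pred=4.6639  r=-1.8739  x^+=3.2472  v^+=0.9466  a^+=0.3352
step 6: x_pred=4.4520  r=-5.7220  x^+=0.1262  v^+=0.2785  a^+=-0.5344
step 7: x_pred=0.1182  r=1.6318  x^+=1.3518  v^+=-0.0005  a^+=-0.2864
step 8: x_pred=1.1873  r=1.2127  x^+=2.1041  v^+=-0.0894  a^+=-0.1021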